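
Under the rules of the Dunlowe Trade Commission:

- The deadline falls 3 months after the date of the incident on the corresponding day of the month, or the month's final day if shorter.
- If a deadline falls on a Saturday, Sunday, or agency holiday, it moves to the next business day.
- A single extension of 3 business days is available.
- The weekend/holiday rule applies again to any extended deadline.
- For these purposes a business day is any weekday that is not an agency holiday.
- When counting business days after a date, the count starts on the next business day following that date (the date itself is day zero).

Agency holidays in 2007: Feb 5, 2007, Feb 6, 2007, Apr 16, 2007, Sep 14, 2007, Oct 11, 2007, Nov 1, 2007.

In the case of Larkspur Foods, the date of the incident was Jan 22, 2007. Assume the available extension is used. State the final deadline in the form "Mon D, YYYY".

Apr 26, 2007

3 months from Jan 22, 2007 is Apr 22, 2007.
Apr 22, 2007 falls on a Sunday. Rolling to the next business day gives Apr 23, 2007, a Monday.
The 3-business-day extension runs from Apr 23, 2007 to Apr 26, 2007.
Since Apr 26, 2007 is a Thursday and not a holiday, the date is unchanged.
Final deadline: Apr 26, 2007.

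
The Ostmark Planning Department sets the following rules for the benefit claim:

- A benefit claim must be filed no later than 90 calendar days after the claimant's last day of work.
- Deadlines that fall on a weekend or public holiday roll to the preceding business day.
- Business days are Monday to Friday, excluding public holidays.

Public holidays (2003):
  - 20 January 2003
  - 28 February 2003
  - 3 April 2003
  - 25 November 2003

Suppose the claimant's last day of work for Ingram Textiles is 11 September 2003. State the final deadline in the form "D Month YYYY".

10 December 2003

Adding 90 calendar days to 11 September 2003 gives 10 December 2003.
10 December 2003 is a Wednesday and not a listed holiday, so it stands.
So the filing is due 10 December 2003.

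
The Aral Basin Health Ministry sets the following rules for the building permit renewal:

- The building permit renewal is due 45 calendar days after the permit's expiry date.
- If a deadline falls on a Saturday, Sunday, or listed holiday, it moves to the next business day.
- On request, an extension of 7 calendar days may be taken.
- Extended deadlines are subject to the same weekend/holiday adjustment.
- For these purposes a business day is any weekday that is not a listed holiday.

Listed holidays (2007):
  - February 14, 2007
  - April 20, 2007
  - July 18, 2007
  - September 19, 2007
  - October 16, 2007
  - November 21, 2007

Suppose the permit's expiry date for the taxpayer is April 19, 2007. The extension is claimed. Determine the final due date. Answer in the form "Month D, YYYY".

June 11, 2007

45 calendar days after April 19, 2007 is June 3, 2007.
June 3, 2007 is a Sunday, so it moves to the next business day, June 4, 2007 (Monday).
With the 7-day extension, June 4, 2007 becomes June 11, 2007.
June 11, 2007 falls on a Monday, which is a business day, so no adjustment is needed.
Deadline: June 11, 2007.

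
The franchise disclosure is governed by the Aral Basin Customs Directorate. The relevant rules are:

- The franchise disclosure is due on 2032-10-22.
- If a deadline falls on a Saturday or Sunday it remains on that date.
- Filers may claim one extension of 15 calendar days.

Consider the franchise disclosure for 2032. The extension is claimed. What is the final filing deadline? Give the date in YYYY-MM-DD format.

The statutory due date is 2032-10-22.
No adjustment is made for weekends or holidays, so 2032-10-22 stands.
Add the 15 calendar-day extension to 2032-10-22: 2032-11-06.
No adjustment is made for weekends or holidays, so 2032-11-06 stands.
Final deadline: 2032-11-06.

2032-11-06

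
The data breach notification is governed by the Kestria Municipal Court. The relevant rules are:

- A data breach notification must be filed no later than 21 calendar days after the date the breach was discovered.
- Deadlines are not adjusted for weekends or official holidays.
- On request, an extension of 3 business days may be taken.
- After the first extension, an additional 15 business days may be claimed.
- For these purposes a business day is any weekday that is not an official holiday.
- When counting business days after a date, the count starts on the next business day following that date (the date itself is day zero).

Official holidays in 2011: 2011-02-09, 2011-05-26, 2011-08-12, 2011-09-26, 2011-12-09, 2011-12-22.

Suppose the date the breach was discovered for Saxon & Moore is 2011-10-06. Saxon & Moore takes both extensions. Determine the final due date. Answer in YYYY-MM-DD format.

2011-11-22

From 2011-10-06, 21 calendar days later is 2011-10-27.
2011-10-27 falls on a Thursday. The rules make no weekend/holiday allowance, so it remains 2011-10-27.
Counting 3 further business days from 2011-10-27 reaches 2011-11-01.
2011-11-01 falls on a Tuesday. The rules make no weekend/holiday allowance, so it remains 2011-11-01.
The 15-business-day extension runs from 2011-11-01 to 2011-11-22.
2011-11-22 is a Tuesday; no weekend or holiday adjustment applies.
Final deadline: 2011-11-22.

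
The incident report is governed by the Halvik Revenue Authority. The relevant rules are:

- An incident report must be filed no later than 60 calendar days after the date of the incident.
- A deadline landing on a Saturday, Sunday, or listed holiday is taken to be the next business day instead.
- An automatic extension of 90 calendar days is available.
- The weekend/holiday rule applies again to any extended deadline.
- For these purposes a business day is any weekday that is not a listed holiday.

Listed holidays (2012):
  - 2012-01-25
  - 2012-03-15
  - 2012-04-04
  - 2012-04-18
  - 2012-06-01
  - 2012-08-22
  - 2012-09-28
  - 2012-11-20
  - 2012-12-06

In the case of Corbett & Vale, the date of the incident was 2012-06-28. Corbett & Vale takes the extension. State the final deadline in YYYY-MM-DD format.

2012-11-26

From 2012-06-28, 60 calendar days later is 2012-08-27.
2012-08-27 (Monday) is already a business day.
With the 90-day extension, 2012-08-27 becomes 2012-11-25.
2012-11-25 falls on a Sunday. Rolling to the next business day gives 2012-11-26, a Monday.
Final deadline: 2012-11-26.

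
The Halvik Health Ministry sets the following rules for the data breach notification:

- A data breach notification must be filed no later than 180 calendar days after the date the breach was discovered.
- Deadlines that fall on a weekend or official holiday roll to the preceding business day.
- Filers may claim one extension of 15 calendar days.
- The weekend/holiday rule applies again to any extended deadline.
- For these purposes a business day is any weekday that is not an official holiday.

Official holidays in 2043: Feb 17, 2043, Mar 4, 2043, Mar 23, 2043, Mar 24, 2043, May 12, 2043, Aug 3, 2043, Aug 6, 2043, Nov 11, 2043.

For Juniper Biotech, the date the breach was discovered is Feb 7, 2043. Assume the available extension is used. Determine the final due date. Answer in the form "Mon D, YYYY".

Aug 20, 2043

180 calendar days after Feb 7, 2043 is Aug 6, 2043.
Aug 6, 2043 falls on a listed holiday. Rolling to the preceding business day gives Aug 5, 2043, a Wednesday.
The 15-calendar-day extension moves the deadline from Aug 5, 2043 to Aug 20, 2043.
Aug 20, 2043 falls on a Thursday, which is a business day, so no adjustment is needed.
Final deadline: Aug 20, 2043.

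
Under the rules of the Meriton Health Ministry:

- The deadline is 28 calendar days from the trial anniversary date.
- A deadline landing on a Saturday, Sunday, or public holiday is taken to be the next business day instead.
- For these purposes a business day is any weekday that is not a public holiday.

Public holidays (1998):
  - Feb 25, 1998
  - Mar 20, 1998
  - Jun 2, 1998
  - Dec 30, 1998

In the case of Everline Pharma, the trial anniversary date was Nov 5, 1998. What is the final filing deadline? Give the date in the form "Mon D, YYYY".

Dec 3, 1998

Trigger date Nov 5, 1998 + 28 calendar days = Dec 3, 1998.
Dec 3, 1998 is a Thursday and not a listed holiday, so it stands.
Final deadline: Dec 3, 1998.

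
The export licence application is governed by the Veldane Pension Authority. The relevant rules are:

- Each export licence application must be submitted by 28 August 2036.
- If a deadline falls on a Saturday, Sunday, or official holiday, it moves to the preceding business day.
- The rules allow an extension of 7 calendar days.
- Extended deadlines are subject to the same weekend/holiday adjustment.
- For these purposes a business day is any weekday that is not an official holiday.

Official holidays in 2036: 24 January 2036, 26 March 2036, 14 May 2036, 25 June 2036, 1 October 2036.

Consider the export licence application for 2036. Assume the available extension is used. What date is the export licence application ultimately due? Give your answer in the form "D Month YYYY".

4 September 2036

The statutory due date is 28 August 2036.
28 August 2036 is a Thursday and not a listed holiday, so it stands.
Add the 7 calendar-day extension to 28 August 2036: 4 September 2036.
4 September 2036 falls on a Thursday, which is a business day, so no adjustment is needed.
Deadline: 4 September 2036.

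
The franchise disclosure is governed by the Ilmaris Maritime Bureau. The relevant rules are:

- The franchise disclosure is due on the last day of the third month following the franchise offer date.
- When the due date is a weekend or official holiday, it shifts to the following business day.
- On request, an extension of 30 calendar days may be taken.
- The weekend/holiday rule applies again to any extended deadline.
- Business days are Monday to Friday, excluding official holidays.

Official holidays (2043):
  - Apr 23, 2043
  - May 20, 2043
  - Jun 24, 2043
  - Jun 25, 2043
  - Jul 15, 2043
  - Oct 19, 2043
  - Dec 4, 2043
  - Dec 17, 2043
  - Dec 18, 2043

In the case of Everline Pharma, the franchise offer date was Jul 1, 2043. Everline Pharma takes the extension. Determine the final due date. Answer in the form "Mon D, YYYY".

Dec 2, 2043

The third month after Jul 1, 2043 is October 2043, whose last day is Oct 31, 2043.
Oct 31, 2043 is a Saturday; the next business day is Nov 2, 2043 (Monday).
Applying the 30-calendar-day extension: Nov 2, 2043 + 30 days = Dec 2, 2043.
Dec 2, 2043 is a Wednesday and not a listed holiday, so it stands.
So the filing is due Dec 2, 2043.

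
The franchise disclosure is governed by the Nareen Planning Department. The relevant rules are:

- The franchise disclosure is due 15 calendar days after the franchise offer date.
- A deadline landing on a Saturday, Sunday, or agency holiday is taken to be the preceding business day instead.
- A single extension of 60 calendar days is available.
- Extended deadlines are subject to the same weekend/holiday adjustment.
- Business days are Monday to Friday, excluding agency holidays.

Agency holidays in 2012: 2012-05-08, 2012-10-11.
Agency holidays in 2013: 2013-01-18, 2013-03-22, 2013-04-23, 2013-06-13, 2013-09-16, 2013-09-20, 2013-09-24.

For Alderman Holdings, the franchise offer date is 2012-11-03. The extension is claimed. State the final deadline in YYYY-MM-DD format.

2013-01-15

Adding 15 calendar days to 2012-11-03 gives 2012-11-18.
2012-11-18 is a Sunday; the preceding business day is 2012-11-16 (Friday).
Add the 60 calendar-day extension to 2012-11-16: 2013-01-15.
Since 2013-01-15 is a Tuesday and not a holiday, the date is unchanged.
The final due date is 2013-01-15.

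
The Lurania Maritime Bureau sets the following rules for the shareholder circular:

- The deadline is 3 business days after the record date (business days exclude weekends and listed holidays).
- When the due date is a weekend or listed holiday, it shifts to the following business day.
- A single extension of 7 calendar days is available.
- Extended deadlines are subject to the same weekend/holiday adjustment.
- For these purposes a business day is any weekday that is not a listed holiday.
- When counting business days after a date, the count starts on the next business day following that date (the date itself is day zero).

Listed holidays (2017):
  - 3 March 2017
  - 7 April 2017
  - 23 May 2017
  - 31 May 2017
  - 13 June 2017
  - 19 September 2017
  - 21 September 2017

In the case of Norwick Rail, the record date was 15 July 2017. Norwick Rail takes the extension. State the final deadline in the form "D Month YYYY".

26 July 2017

3 business days after 15 July 2017, excluding weekends and holidays, is 19 July 2017.
Since 19 July 2017 is a Wednesday and not a holiday, the date is unchanged.
Add the 7 calendar-day extension to 19 July 2017: 26 July 2017.
Since 26 July 2017 is a Wednesday and not a holiday, the date is unchanged.
The final due date is 26 July 2017.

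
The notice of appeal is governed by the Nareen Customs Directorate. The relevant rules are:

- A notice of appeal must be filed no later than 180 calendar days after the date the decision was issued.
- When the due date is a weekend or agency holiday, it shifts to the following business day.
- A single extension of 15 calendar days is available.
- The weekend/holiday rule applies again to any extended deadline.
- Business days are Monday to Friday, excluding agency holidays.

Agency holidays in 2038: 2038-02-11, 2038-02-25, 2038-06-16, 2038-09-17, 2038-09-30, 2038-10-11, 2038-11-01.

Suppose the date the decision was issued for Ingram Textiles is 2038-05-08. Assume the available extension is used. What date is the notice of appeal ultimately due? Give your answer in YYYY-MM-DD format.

2038-11-19

Adding 180 calendar days to 2038-05-08 gives 2038-11-04.
2038-11-04 is a Thursday and not a listed holiday, so it stands.
The 15-calendar-day extension moves the deadline from 2038-11-04 to 2038-11-19.
2038-11-19 (Friday) is already a business day.
So the filing is due 2038-11-19.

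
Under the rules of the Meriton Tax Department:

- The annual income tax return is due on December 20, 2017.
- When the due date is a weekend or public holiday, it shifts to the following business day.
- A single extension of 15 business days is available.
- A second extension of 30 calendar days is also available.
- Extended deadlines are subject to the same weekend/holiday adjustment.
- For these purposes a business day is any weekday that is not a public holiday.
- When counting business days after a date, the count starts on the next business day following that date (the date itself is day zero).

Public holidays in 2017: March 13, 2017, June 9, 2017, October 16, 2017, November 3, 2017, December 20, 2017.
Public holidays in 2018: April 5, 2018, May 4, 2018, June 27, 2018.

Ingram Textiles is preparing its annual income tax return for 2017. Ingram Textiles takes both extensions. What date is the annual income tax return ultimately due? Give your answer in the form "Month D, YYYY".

The statutory due date is December 20, 2017.
Because December 20, 2017 is a listed holiday, the deadline becomes December 21, 2017 (Thursday).
Counting 15 further business days from December 21, 2017 reaches January 11, 2018.
January 11, 2018 falls on a Thursday, which is a business day, so no adjustment is needed.
The 30-calendar-day extension moves the deadline from January 11, 2018 to February 10, 2018.
Because February 10, 2018 is a Saturday, the deadline becomes February 12, 2018 (Monday).
So the filing is due February 12, 2018.

February 12, 2018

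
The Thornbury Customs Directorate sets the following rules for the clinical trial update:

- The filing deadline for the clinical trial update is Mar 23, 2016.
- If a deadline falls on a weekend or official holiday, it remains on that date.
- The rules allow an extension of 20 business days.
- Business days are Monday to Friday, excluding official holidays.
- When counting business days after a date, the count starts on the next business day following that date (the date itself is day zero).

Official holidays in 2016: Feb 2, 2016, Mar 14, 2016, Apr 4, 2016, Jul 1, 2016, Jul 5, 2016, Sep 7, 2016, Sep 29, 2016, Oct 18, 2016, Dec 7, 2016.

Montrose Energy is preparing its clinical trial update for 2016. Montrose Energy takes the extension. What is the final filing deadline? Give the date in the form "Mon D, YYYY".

The statutory due date is Mar 23, 2016.
No adjustment is made for weekends or holidays, so Mar 23, 2016 stands.
Counting 20 further business days from Mar 23, 2016 reaches Apr 21, 2016.
No adjustment is made for weekends or holidays, so Apr 21, 2016 stands.
So the filing is due Apr 21, 2016.

Apr 21, 2016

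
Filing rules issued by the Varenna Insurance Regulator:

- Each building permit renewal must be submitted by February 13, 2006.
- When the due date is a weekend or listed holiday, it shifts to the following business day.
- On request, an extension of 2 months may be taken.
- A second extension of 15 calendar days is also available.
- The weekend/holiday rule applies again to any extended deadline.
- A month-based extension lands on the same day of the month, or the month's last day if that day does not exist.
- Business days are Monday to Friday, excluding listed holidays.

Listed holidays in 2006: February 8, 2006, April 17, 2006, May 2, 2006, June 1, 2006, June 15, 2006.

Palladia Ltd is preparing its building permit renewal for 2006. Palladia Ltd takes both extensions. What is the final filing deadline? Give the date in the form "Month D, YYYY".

April 28, 2006

The stated deadline is February 13, 2006.
February 13, 2006 is a Monday and not a listed holiday, so it stands.
The 2 months extension carries February 13, 2006 to April 13, 2006.
April 13, 2006 falls on a Thursday, which is a business day, so no adjustment is needed.
With the 15-day extension, April 13, 2006 becomes April 28, 2006.
April 28, 2006 is a Friday and not a listed holiday, so it stands.
Deadline: April 28, 2006.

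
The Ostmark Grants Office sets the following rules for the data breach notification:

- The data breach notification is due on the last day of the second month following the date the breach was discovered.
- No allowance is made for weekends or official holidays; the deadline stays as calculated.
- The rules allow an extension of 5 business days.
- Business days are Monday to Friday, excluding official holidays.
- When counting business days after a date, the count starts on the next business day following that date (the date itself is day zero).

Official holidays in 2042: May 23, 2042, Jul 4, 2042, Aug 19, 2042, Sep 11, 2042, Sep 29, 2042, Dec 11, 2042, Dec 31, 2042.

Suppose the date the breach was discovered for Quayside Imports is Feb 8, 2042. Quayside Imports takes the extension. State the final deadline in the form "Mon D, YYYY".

The second month after Feb 8, 2042 is April 2042, whose last day is Apr 30, 2042.
No adjustment is made for weekends or holidays, so Apr 30, 2042 stands.
Counting 5 further business days from Apr 30, 2042 reaches May 7, 2042.
May 7, 2042 is a Wednesday; no weekend or holiday adjustment applies.
So the filing is due May 7, 2042.

May 7, 2042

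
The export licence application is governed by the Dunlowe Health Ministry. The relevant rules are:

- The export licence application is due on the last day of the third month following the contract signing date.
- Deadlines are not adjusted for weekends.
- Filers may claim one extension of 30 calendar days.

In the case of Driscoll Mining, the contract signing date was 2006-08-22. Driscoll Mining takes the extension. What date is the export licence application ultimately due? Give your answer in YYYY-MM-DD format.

The third month after 2006-08-22 is November 2006, whose last day is 2006-11-30.
2006-11-30 is a Thursday; no weekend or holiday adjustment applies.
With the 30-day extension, 2006-11-30 becomes 2006-12-30.
2006-12-30 falls on a Saturday. The rules make no weekend/holiday allowance, so it remains 2006-12-30.
Final deadline: 2006-12-30.

2006-12-30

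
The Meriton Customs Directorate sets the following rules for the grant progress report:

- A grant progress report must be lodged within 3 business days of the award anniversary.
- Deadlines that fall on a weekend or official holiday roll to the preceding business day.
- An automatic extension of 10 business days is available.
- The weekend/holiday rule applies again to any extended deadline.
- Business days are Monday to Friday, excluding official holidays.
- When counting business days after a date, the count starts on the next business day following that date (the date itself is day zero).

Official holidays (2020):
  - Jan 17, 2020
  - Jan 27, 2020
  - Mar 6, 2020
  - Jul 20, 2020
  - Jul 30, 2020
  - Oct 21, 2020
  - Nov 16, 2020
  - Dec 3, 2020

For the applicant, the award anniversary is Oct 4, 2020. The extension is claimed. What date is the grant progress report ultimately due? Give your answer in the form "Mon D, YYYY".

Oct 22, 2020

Counting 3 business days after Oct 4, 2020 (skipping weekends and listed holidays) reaches Oct 7, 2020.
Oct 7, 2020 is a Wednesday and not a listed holiday, so it stands.
Counting 10 further business days from Oct 7, 2020 reaches Oct 22, 2020.
Oct 22, 2020 (Thursday) is already a business day.
Final deadline: Oct 22, 2020.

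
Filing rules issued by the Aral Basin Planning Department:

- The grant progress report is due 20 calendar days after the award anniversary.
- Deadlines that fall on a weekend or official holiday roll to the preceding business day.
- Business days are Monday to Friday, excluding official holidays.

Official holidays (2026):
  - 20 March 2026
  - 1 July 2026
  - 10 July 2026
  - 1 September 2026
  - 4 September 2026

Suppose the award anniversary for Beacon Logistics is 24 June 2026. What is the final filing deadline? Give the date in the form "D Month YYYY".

Adding 20 calendar days to 24 June 2026 gives 14 July 2026.
14 July 2026 (Tuesday) is already a business day.
Final deadline: 14 July 2026.

14 July 2026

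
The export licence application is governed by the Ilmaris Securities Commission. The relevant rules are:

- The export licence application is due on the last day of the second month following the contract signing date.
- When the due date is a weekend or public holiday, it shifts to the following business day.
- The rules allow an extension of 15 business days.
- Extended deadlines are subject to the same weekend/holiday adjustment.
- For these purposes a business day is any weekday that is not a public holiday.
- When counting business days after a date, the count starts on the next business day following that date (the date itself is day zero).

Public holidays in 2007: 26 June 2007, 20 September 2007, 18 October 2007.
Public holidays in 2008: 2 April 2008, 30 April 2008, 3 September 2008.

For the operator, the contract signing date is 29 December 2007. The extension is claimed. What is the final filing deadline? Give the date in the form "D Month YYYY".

21 March 2008

2 months after 29 December 2007 falls in February 2008; the last day of that month is 29 February 2008.
29 February 2008 (Friday) is already a business day.
Applying the 15-business-day extension: 15 business days after 29 February 2008 is 21 March 2008.
21 March 2008 is a Friday and not a listed holiday, so it stands.
Deadline: 21 March 2008.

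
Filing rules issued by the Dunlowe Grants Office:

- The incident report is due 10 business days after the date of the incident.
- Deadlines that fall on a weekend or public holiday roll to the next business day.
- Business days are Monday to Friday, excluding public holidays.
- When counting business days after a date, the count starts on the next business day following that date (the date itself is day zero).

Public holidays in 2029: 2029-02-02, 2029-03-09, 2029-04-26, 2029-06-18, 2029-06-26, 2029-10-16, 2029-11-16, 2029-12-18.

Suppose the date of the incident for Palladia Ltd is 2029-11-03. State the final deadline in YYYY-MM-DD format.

2029-11-19

Starting the day after 2029-11-03 and counting 10 business days lands on 2029-11-19.
Since 2029-11-19 is a Monday and not a holiday, the date is unchanged.
Final deadline: 2029-11-19.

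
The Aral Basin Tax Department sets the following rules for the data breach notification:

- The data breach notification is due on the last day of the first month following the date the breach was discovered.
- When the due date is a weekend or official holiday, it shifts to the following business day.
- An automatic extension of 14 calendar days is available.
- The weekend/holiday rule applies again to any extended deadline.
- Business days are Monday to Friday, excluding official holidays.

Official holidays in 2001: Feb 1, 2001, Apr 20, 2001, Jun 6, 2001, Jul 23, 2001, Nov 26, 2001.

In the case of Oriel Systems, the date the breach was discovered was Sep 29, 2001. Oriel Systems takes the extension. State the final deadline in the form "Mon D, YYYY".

Nov 14, 2001

1 month after Sep 29, 2001 is October 2001; that month ends on Oct 31, 2001.
Oct 31, 2001 falls on a Wednesday, which is a business day, so no adjustment is needed.
Add the 14 calendar-day extension to Oct 31, 2001: Nov 14, 2001.
Nov 14, 2001 (Wednesday) is already a business day.
Deadline: Nov 14, 2001.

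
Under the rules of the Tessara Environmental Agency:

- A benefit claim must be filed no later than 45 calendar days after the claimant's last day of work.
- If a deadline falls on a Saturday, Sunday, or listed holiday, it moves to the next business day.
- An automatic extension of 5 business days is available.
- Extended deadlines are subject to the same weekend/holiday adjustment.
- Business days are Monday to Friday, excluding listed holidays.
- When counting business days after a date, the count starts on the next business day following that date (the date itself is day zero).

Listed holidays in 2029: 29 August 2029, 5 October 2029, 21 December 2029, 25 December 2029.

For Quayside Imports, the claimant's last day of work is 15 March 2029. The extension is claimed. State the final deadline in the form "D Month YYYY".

7 May 2029

From 15 March 2029, 45 calendar days later is 29 April 2029.
29 April 2029 is a Sunday; the next business day is 30 April 2029 (Monday).
The 5-business-day extension runs from 30 April 2029 to 7 May 2029.
Since 7 May 2029 is a Monday and not a holiday, the date is unchanged.
Final deadline: 7 May 2029.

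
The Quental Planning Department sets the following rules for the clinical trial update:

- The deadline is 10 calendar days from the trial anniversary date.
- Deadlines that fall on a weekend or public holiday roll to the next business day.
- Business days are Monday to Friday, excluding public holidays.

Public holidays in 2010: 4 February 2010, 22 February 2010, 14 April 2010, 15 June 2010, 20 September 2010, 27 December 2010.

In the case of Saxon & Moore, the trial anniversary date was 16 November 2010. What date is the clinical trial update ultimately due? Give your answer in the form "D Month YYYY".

10 calendar days after 16 November 2010 is 26 November 2010.
26 November 2010 is a Friday and not a listed holiday, so it stands.
Deadline: 26 November 2010.

26 November 2010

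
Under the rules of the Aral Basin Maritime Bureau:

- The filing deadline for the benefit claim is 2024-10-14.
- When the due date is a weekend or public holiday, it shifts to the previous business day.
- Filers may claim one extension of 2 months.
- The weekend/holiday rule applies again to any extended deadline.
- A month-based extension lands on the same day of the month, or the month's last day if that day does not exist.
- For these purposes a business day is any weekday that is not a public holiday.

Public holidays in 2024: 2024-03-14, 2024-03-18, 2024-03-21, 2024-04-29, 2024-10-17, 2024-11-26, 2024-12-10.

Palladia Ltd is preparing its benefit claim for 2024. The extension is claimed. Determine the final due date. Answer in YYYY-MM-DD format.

The stated deadline is 2024-10-14.
2024-10-14 is a Monday and not a listed holiday, so it stands.
Add 2 months to 2024-10-14: 2024-12-14.
Because 2024-12-14 is a Saturday, the deadline becomes 2024-12-13 (Friday).
So the filing is due 2024-12-13.

2024-12-13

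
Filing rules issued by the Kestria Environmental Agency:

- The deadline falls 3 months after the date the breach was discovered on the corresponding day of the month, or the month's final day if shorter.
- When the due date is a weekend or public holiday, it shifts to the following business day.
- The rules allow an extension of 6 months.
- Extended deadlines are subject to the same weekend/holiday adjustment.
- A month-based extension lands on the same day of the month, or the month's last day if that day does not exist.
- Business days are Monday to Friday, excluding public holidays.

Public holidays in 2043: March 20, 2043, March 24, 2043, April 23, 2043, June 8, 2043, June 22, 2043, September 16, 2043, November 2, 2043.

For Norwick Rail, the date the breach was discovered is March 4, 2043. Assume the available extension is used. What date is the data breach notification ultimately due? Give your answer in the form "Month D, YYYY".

December 4, 2043

Moving 3 months forward from March 4, 2043 on the corresponding day gives June 4, 2043.
June 4, 2043 (Thursday) is already a business day.
Add 6 months to June 4, 2043: December 4, 2043.
Since December 4, 2043 is a Friday and not a holiday, the date is unchanged.
Final deadline: December 4, 2043.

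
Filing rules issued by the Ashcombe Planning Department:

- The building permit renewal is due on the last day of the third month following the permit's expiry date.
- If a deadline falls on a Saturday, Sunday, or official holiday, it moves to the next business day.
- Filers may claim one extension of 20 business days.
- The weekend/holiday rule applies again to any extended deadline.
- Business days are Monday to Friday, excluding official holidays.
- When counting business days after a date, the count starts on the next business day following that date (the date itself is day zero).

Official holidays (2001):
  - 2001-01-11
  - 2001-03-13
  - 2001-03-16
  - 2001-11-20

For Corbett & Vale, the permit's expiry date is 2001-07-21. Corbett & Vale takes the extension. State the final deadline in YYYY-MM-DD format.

2001-11-29

3 months after 2001-07-21 is October 2001; that month ends on 2001-10-31.
2001-10-31 is a Wednesday and not a listed holiday, so it stands.
Applying the 20-business-day extension: 20 business days after 2001-10-31 is 2001-11-29.
2001-11-29 falls on a Thursday, which is a business day, so no adjustment is needed.
Final deadline: 2001-11-29.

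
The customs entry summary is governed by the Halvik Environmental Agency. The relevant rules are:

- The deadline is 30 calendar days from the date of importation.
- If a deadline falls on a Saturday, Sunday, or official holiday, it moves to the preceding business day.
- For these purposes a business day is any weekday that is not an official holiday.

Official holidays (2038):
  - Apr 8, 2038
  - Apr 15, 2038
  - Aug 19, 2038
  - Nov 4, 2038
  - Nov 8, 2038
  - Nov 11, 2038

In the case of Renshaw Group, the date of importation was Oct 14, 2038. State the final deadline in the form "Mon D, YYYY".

30 calendar days after Oct 14, 2038 is Nov 13, 2038.
Nov 13, 2038 falls on a Saturday. Rolling to the preceding business day gives Nov 12, 2038, a Friday.
The final due date is Nov 12, 2038.

Nov 12, 2038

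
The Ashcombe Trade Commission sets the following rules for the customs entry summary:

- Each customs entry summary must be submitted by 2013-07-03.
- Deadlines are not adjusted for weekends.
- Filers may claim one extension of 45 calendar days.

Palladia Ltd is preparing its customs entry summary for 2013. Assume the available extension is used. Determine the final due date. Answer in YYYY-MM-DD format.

2013-08-17

Start from the fixed due date, 2013-07-03.
No adjustment is made for weekends or holidays, so 2013-07-03 stands.
Applying the 45-calendar-day extension: 2013-07-03 + 45 days = 2013-08-17.
2013-08-17 is a Saturday; no weekend or holiday adjustment applies.
Final deadline: 2013-08-17.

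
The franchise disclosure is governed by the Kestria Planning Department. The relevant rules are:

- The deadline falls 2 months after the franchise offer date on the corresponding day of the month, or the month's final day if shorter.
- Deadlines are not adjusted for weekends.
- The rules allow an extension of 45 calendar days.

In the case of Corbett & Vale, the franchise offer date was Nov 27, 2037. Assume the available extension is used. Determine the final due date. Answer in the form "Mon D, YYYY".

Mar 13, 2038

Moving 2 months forward from Nov 27, 2037 on the corresponding day gives Jan 27, 2038.
No adjustment is made for weekends or holidays, so Jan 27, 2038 stands.
Add the 45 calendar-day extension to Jan 27, 2038: Mar 13, 2038.
No adjustment is made for weekends or holidays, so Mar 13, 2038 stands.
So the filing is due Mar 13, 2038.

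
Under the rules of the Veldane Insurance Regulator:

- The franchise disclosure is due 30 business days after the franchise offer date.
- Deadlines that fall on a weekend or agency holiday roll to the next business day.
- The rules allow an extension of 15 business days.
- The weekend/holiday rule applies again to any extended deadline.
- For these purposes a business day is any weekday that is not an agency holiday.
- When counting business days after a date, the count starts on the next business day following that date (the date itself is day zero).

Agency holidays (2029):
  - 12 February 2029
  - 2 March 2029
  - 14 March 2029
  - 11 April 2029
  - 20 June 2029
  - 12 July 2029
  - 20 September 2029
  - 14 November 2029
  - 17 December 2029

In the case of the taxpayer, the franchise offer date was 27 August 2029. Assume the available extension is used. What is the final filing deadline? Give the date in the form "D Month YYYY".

30 October 2029

Starting the day after 27 August 2029 and counting 30 business days lands on 9 October 2029.
Since 9 October 2029 is a Tuesday and not a holiday, the date is unchanged.
Applying the 15-business-day extension: 15 business days after 9 October 2029 is 30 October 2029.
30 October 2029 is a Tuesday and not a listed holiday, so it stands.
So the filing is due 30 October 2029.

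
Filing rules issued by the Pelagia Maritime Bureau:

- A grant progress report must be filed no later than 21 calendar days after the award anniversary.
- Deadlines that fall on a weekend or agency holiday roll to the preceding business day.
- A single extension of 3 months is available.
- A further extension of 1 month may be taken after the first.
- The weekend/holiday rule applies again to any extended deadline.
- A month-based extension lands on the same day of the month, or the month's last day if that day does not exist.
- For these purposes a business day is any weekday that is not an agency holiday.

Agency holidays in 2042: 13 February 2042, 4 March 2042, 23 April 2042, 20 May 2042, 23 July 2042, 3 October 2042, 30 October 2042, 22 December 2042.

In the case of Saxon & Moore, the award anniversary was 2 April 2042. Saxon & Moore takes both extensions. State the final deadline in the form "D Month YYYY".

22 August 2042

From 2 April 2042, 21 calendar days later is 23 April 2042.
Because 23 April 2042 is a listed holiday, the deadline becomes 22 April 2042 (Tuesday).
Add 3 months to 22 April 2042: 22 July 2042.
22 July 2042 is a Tuesday and not a listed holiday, so it stands.
Applying the 1 month extension: 1 month after 22 July 2042 is 22 August 2042.
22 August 2042 falls on a Friday, which is a business day, so no adjustment is needed.
Deadline: 22 August 2042.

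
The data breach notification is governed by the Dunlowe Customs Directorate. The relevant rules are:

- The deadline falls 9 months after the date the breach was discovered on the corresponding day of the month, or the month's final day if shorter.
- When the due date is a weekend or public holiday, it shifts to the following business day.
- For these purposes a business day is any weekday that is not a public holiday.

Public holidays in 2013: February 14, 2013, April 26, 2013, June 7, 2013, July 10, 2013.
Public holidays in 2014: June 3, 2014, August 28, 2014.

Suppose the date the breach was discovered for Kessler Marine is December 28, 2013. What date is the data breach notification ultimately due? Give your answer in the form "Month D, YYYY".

September 29, 2014

Moving 9 months forward from December 28, 2013 on the corresponding day gives September 28, 2014.
September 28, 2014 falls on a Sunday. Rolling to the next business day gives September 29, 2014, a Monday.
Deadline: September 29, 2014.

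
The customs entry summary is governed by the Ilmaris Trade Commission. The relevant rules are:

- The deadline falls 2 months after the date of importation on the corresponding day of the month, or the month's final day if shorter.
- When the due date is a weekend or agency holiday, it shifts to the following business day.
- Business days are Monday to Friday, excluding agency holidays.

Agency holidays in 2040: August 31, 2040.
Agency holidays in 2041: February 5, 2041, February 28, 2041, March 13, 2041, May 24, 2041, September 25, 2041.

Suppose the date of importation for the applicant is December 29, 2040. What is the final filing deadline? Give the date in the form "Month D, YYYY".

2 months from December 29, 2040 is February 28, 2041 (day 29 does not exist in February, so the month's last day is used).
February 28, 2041 is a listed holiday; the next business day is March 1, 2041 (Friday).
So the filing is due March 1, 2041.

March 1, 2041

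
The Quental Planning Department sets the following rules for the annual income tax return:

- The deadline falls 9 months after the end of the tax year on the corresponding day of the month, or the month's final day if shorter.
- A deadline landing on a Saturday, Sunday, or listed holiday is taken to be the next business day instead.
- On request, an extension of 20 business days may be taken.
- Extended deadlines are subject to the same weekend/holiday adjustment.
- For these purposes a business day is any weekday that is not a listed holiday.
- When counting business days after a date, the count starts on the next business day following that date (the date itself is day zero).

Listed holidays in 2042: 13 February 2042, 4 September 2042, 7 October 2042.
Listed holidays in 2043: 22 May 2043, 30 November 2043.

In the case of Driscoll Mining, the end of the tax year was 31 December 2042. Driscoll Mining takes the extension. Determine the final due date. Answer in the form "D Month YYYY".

9 months from 31 December 2042 is 30 September 2043 (day 31 does not exist in September, so the month's last day is used).
30 September 2043 is a Wednesday and not a listed holiday, so it stands.
Counting 20 further business days from 30 September 2043 reaches 28 October 2043.
Since 28 October 2043 is a Wednesday and not a holiday, the date is unchanged.
So the filing is due 28 October 2043.

28 October 2043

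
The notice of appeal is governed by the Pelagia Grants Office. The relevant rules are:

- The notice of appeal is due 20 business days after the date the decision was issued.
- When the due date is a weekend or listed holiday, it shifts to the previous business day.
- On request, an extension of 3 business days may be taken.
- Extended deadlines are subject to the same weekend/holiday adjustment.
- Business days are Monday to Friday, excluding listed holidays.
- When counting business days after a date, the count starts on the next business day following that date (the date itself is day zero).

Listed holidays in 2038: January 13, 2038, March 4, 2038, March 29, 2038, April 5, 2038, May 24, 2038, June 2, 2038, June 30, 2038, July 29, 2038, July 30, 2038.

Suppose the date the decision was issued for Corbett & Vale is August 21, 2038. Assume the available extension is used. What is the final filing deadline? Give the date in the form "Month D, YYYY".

September 22, 2038

Counting 20 business days after August 21, 2038 (skipping weekends and listed holidays) reaches September 17, 2038.
September 17, 2038 is a Friday and not a listed holiday, so it stands.
Applying the 3-business-day extension: 3 business days after September 17, 2038 is September 22, 2038.
September 22, 2038 falls on a Wednesday, which is a business day, so no adjustment is needed.
Final deadline: September 22, 2038.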